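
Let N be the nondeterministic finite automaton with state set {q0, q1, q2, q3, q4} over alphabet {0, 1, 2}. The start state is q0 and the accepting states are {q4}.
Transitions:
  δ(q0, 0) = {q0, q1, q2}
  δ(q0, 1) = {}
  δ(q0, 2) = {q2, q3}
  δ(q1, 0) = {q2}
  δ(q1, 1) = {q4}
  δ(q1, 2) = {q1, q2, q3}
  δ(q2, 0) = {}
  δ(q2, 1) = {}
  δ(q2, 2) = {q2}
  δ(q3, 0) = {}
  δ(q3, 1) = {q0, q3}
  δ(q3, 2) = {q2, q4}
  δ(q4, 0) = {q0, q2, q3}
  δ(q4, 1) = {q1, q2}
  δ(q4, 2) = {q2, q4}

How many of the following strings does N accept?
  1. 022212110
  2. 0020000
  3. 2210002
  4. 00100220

022212110: rejected
0020000: rejected
2210002: rejected
00100220: rejected

0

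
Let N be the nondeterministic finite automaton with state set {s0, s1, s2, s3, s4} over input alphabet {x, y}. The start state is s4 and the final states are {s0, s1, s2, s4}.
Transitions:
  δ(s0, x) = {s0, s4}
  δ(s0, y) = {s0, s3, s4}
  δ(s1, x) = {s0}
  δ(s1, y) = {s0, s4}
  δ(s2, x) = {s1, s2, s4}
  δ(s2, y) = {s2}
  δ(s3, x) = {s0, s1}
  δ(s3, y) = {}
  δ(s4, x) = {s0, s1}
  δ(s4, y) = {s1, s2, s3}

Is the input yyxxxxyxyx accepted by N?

Start: {s4}
read y: {s1, s2, s3}
read y: {s0, s2, s4}
read x: {s0, s1, s2, s4}
read x: {s0, s1, s2, s4}
read x: {s0, s1, s2, s4}
read x: {s0, s1, s2, s4}
read y: {s0, s1, s2, s3, s4}
read x: {s0, s1, s2, s4}
read y: {s0, s1, s2, s3, s4}
read x: {s0, s1, s2, s4}
Reachable ∩ accepting = {s0, s1, s2, s4} — nonempty.

accepted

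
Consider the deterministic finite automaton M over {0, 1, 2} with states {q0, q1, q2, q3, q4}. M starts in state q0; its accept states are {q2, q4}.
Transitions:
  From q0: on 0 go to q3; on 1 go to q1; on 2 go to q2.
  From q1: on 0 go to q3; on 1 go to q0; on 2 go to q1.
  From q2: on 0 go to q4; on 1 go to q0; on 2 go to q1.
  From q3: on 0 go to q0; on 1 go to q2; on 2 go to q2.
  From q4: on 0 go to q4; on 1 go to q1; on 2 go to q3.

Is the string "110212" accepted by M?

q0 --1--> q1
q1 --1--> q0
q0 --0--> q3
q3 --2--> q2
q2 --1--> q0
q0 --2--> q2
End in state q2, which is an accepting state.

accepted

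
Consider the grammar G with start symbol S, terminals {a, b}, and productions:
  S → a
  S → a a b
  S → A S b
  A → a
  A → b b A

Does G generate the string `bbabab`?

no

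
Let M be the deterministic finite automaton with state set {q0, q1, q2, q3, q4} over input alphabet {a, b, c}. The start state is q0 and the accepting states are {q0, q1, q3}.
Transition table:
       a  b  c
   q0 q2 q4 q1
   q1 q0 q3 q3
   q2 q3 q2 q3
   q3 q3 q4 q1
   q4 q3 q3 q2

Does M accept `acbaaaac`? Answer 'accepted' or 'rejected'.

accepted

q0 --a--> q2
q2 --c--> q3
q3 --b--> q4
q4 --a--> q3
q3 --a--> q3
q3 --a--> q3
q3 --a--> q3
q3 --c--> q1
End in state q1, which is an accepting state.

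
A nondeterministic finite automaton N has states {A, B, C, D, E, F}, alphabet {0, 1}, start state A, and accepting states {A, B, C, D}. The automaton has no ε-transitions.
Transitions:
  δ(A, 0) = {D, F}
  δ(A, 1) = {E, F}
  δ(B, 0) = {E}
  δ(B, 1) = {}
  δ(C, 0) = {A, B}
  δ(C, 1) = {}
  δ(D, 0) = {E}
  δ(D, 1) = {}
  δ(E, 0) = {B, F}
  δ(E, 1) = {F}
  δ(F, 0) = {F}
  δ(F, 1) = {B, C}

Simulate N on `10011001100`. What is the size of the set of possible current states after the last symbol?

Start: {A}
read 1: {E, F}
read 0: {B, F}
read 0: {E, F}
read 1: {B, C, F}
read 1: {B, C}
read 0: {A, B, E}
read 0: {B, D, E, F}
read 1: {B, C, F}
read 1: {B, C}
read 0: {A, B, E}
read 0: {B, D, E, F}
Final reachable set {B, D, E, F} has 4 states.

4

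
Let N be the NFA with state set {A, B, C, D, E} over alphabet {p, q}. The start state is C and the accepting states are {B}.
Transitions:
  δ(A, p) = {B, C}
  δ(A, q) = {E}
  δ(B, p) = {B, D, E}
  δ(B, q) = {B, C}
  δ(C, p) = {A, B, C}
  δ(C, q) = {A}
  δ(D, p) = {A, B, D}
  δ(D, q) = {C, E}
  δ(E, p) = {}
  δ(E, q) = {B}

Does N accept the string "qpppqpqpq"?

accepted

Start: {C}
read q: {A}
read p: {B, C}
read p: {A, B, C, D, E}
read p: {A, B, C, D, E}
read q: {A, B, C, E}
read p: {A, B, C, D, E}
read q: {A, B, C, E}
read p: {A, B, C, D, E}
read q: {A, B, C, E}
Reachable ∩ accepting = {B} — nonempty.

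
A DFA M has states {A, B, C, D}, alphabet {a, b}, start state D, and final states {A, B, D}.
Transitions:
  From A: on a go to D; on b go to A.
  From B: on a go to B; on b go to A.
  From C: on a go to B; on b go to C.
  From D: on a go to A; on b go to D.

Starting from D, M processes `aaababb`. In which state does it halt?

D

D --a--> A
A --a--> D
D --a--> A
A --b--> A
A --a--> D
D --b--> D
D --b--> D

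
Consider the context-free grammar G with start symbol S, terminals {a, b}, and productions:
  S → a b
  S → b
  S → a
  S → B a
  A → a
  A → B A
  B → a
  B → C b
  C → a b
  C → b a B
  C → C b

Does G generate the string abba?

yes

S ⇒ Ba ⇒ Cba ⇒ abba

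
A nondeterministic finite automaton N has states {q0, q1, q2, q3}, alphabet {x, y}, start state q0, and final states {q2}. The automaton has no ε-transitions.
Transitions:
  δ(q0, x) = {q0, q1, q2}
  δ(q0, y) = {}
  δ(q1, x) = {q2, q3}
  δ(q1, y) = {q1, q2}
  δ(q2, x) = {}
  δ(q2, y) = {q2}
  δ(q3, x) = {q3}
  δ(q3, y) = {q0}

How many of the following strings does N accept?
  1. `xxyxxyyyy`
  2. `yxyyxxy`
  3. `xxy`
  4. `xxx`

`xxyxxyyyy`: accepted
`yxyyxxy`: rejected
`xxy`: accepted
`xxx`: accepted

3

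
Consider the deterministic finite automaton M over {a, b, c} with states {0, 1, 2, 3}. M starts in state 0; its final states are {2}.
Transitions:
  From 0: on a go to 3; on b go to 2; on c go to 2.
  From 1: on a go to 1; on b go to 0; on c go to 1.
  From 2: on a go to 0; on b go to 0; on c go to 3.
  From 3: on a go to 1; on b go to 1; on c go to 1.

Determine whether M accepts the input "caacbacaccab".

0 --c--> 2
2 --a--> 0
0 --a--> 3
3 --c--> 1
1 --b--> 0
0 --a--> 3
3 --c--> 1
1 --a--> 1
1 --c--> 1
1 --c--> 1
1 --a--> 1
1 --b--> 0
End in state 0, which is not an accepting state.

rejected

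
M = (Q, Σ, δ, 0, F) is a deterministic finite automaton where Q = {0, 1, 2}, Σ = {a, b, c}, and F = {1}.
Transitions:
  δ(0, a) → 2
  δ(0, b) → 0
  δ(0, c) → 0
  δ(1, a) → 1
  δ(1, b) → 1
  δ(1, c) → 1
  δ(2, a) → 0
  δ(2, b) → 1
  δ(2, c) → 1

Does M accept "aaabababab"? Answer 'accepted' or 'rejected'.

0 --a--> 2
2 --a--> 0
0 --a--> 2
2 --b--> 1
1 --a--> 1
1 --b--> 1
1 --a--> 1
1 --b--> 1
1 --a--> 1
1 --b--> 1
End in state 1, which is an accepting state.

accepted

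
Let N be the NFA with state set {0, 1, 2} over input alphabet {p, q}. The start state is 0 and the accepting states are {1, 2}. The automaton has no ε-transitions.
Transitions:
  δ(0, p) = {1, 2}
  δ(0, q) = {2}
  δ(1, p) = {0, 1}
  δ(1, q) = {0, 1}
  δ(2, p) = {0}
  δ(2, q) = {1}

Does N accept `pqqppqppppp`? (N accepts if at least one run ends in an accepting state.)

accepted

Start: {0}
read p: {1, 2}
read q: {0, 1}
read q: {0, 1, 2}
read p: {0, 1, 2}
read p: {0, 1, 2}
read q: {0, 1, 2}
read p: {0, 1, 2}
read p: {0, 1, 2}
read p: {0, 1, 2}
read p: {0, 1, 2}
read p: {0, 1, 2}
Reachable ∩ accepting = {1, 2} — nonempty.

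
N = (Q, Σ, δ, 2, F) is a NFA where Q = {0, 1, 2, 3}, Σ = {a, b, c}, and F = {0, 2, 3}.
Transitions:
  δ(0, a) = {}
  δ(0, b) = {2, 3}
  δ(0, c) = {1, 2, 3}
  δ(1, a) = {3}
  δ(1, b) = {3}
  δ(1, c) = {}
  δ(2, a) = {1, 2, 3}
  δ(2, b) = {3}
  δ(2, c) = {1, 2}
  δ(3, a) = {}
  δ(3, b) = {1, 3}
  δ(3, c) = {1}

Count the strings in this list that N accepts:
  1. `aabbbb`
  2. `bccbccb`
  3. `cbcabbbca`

`aabbbb`: accepted
`bccbccb`: rejected
`cbcabbbca`: accepted

2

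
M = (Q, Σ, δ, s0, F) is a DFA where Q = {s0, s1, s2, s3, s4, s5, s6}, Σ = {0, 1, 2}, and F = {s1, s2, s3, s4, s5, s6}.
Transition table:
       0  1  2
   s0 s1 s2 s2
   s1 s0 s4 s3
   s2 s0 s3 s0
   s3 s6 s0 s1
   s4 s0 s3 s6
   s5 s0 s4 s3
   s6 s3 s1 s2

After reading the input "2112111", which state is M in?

s0 --2--> s2
s2 --1--> s3
s3 --1--> s0
s0 --2--> s2
s2 --1--> s3
s3 --1--> s0
s0 --1--> s2

s2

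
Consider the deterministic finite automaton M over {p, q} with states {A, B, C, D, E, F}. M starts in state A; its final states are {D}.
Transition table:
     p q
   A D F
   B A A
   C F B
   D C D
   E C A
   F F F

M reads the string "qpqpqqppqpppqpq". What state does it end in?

A --q--> F
F --p--> F
F --q--> F
F --p--> F
F --q--> F
F --q--> F
F --p--> F
F --p--> F
F --q--> F
F --p--> F
F --p--> F
F --p--> F
F --q--> F
F --p--> F
F --q--> F

F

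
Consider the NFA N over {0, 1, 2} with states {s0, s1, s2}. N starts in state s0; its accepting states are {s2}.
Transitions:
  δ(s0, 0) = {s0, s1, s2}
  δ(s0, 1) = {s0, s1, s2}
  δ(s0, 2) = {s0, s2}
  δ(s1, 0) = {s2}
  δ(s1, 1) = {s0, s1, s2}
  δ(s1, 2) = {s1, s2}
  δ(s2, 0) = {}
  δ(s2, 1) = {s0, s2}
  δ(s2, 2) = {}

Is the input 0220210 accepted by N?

accepted

Start: {s0}
read 0: {s0, s1, s2}
read 2: {s0, s1, s2}
read 2: {s0, s1, s2}
read 0: {s0, s1, s2}
read 2: {s0, s1, s2}
read 1: {s0, s1, s2}
read 0: {s0, s1, s2}
Reachable ∩ accepting = {s2} — nonempty.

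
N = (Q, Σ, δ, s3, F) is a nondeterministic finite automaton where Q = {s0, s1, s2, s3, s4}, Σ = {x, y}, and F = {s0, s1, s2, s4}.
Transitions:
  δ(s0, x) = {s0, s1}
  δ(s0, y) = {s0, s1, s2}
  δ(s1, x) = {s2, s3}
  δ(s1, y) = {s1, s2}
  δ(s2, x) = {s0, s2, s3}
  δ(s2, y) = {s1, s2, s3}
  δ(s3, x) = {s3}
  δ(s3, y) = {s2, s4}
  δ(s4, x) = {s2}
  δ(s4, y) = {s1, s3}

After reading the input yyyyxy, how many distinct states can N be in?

5

Start: {s3}
read y: {s2, s4}
read y: {s1, s2, s3}
read y: {s1, s2, s3, s4}
read y: {s1, s2, s3, s4}
read x: {s0, s2, s3}
read y: {s0, s1, s2, s3, s4}
Final reachable set {s0, s1, s2, s3, s4} has 5 states.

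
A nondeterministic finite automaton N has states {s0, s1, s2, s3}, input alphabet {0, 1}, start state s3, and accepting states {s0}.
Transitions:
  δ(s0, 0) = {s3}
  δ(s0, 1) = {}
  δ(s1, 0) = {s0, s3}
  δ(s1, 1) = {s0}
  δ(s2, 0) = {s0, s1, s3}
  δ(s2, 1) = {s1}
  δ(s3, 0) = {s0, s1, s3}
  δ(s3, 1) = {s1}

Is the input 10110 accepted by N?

rejected

Start: {s3}
read 1: {s1}
read 0: {s0, s3}
read 1: {s1}
read 1: {s0}
read 0: {s3}
Reachable ∩ accepting = {} — empty.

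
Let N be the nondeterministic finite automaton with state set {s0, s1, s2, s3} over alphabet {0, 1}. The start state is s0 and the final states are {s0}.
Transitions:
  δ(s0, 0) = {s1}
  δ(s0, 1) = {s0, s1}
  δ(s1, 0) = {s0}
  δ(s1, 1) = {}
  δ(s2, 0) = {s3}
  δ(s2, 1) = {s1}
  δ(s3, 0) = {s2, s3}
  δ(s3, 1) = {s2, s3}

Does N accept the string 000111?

Start: {s0}
read 0: {s1}
read 0: {s0}
read 0: {s1}
read 1: {}
The reachable set is empty and stays empty for the remaining 2 symbols.
Reachable ∩ accepting = {} — empty.

rejected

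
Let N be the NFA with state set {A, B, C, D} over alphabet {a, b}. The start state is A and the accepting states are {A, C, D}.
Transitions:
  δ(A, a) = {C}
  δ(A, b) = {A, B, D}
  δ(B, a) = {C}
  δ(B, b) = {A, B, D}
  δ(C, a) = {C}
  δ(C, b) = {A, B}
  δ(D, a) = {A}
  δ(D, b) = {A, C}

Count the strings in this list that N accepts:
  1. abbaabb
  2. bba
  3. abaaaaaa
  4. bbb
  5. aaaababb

abbaabb: accepted
bba: accepted
abaaaaaa: accepted
bbb: accepted
aaaababb: accepted

5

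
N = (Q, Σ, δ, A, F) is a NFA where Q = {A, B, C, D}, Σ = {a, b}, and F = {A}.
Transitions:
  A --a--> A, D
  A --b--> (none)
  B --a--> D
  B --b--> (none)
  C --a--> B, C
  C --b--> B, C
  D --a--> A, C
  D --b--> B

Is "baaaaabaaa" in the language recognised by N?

rejected

Start: {A}
read b: {}
The reachable set is empty and stays empty for the remaining 9 symbols.
Reachable ∩ accepting = {} — empty.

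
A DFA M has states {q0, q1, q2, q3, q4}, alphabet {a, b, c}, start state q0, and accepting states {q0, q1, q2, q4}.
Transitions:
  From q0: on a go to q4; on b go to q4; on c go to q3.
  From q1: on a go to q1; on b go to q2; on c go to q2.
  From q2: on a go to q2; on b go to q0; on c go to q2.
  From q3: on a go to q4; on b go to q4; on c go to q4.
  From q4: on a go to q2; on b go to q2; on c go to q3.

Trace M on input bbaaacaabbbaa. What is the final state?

q0 --b--> q4
q4 --b--> q2
q2 --a--> q2
q2 --a--> q2
q2 --a--> q2
q2 --c--> q2
q2 --a--> q2
q2 --a--> q2
q2 --b--> q0
q0 --b--> q4
q4 --b--> q2
q2 --a--> q2
q2 --a--> q2

q2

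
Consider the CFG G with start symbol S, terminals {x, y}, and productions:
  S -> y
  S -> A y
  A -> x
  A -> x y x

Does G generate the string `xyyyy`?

no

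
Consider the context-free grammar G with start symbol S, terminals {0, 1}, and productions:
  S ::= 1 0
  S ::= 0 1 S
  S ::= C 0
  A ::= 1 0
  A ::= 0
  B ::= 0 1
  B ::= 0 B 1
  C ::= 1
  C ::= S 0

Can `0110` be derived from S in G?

S ⇒ 01S ⇒ 0110

yes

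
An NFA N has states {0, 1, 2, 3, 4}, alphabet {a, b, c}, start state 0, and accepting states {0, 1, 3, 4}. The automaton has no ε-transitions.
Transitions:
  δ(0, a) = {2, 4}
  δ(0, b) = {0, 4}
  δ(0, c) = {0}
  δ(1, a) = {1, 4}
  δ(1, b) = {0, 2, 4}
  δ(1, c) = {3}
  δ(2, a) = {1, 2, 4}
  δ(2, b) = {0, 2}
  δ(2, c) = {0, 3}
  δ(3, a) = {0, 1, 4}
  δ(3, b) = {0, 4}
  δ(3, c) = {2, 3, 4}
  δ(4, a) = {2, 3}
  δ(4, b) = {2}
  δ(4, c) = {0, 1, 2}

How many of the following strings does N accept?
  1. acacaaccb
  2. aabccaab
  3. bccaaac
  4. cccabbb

4

acacaaccb: accepted
aabccaab: accepted
bccaaac: accepted
cccabbb: accepted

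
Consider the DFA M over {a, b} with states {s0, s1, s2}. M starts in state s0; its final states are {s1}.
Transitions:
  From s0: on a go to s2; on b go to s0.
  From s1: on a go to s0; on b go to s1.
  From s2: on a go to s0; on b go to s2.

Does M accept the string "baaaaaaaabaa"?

s0 --b--> s0
s0 --a--> s2
s2 --a--> s0
s0 --a--> s2
s2 --a--> s0
s0 --a--> s2
s2 --a--> s0
s0 --a--> s2
s2 --a--> s0
s0 --b--> s0
s0 --a--> s2
s2 --a--> s0
End in state s0, which is not an accepting state.

rejected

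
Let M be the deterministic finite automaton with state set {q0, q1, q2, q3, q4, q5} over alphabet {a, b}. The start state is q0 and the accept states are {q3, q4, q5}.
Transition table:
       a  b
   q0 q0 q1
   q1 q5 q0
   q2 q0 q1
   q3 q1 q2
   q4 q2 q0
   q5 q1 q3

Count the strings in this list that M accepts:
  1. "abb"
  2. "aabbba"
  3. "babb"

1

"abb": rejected
"aabbba": accepted
"babb": rejected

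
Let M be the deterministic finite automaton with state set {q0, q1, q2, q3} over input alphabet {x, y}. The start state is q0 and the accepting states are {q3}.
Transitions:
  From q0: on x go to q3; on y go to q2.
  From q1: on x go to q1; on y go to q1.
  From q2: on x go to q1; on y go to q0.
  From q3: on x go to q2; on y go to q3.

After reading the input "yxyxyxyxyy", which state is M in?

q0 --y--> q2
q2 --x--> q1
q1 --y--> q1
q1 --x--> q1
q1 --y--> q1
q1 --x--> q1
q1 --y--> q1
q1 --x--> q1
q1 --y--> q1
q1 --y--> q1

q1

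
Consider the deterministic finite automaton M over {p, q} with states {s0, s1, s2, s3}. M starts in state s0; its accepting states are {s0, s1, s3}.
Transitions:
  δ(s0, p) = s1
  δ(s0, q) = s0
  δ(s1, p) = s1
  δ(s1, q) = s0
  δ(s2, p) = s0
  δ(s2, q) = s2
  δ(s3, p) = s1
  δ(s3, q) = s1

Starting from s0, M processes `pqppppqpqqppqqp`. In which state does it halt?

s0 --p--> s1
s1 --q--> s0
s0 --p--> s1
s1 --p--> s1
s1 --p--> s1
s1 --p--> s1
s1 --q--> s0
s0 --p--> s1
s1 --q--> s0
s0 --q--> s0
s0 --p--> s1
s1 --p--> s1
s1 --q--> s0
s0 --q--> s0
s0 --p--> s1

s1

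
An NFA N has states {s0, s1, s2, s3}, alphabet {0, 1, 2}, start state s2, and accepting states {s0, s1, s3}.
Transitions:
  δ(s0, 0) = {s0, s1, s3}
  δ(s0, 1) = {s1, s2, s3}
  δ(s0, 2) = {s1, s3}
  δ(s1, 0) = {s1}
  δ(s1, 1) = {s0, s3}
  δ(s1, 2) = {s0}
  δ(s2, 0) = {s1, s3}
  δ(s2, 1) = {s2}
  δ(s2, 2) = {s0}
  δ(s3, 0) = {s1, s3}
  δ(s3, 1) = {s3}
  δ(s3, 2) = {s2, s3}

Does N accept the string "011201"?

Start: {s2}
read 0: {s1, s3}
read 1: {s0, s3}
read 1: {s1, s2, s3}
read 2: {s0, s2, s3}
read 0: {s0, s1, s3}
read 1: {s0, s1, s2, s3}
Reachable ∩ accepting = {s0, s1, s3} — nonempty.

accepted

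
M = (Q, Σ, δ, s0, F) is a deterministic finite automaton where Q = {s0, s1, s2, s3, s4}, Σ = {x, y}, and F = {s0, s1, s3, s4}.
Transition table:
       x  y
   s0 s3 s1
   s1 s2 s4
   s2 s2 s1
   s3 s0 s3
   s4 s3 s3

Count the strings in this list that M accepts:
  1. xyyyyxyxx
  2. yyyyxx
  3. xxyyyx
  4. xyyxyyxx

3

xyyyyxyxx: rejected
yyyyxx: accepted
xxyyyx: accepted
xyyxyyxx: accepted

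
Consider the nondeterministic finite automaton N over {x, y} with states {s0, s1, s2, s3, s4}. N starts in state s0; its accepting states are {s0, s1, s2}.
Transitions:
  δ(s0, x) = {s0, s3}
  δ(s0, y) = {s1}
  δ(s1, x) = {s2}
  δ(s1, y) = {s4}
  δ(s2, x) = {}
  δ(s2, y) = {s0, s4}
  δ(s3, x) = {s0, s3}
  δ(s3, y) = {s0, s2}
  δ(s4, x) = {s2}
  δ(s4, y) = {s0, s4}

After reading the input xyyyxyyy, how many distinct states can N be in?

Start: {s0}
read x: {s0, s3}
read y: {s0, s1, s2}
read y: {s0, s1, s4}
read y: {s0, s1, s4}
read x: {s0, s2, s3}
read y: {s0, s1, s2, s4}
read y: {s0, s1, s4}
read y: {s0, s1, s4}
Final reachable set {s0, s1, s4} has 3 states.

3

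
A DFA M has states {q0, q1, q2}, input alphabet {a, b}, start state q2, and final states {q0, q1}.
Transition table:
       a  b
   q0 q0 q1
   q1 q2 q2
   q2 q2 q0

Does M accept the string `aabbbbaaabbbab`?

q2 --a--> q2
q2 --a--> q2
q2 --b--> q0
q0 --b--> q1
q1 --b--> q2
q2 --b--> q0
q0 --a--> q0
q0 --a--> q0
q0 --a--> q0
q0 --b--> q1
q1 --b--> q2
q2 --b--> q0
q0 --a--> q0
q0 --b--> q1
End in state q1, which is an accepting state.

accepted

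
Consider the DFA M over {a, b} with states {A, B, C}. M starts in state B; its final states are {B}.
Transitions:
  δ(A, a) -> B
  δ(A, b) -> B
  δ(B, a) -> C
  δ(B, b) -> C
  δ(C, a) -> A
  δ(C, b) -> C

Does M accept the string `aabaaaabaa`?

accepted

B --a--> C
C --a--> A
A --b--> B
B --a--> C
C --a--> A
A --a--> B
B --a--> C
C --b--> C
C --a--> A
A --a--> B
End in state B, which is an accepting state.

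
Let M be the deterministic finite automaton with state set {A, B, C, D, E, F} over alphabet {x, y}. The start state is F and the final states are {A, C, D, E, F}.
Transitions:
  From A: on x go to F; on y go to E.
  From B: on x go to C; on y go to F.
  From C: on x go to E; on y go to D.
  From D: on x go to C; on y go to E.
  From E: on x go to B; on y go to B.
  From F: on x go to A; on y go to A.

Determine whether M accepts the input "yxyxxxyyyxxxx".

accepted

F --y--> A
A --x--> F
F --y--> A
A --x--> F
F --x--> A
A --x--> F
F --y--> A
A --y--> E
E --y--> B
B --x--> C
C --x--> E
E --x--> B
B --x--> C
End in state C, which is an accepting state.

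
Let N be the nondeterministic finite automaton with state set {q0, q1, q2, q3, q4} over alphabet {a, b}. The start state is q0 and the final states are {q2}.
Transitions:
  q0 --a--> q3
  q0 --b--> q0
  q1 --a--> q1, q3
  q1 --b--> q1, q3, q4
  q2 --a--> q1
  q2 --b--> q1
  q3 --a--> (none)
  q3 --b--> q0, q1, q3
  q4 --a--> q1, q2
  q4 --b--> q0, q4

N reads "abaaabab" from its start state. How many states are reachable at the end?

Start: {q0}
read a: {q3}
read b: {q0, q1, q3}
read a: {q1, q3}
read a: {q1, q3}
read a: {q1, q3}
read b: {q0, q1, q3, q4}
read a: {q1, q2, q3}
read b: {q0, q1, q3, q4}
Final reachable set {q0, q1, q3, q4} has 4 states.

4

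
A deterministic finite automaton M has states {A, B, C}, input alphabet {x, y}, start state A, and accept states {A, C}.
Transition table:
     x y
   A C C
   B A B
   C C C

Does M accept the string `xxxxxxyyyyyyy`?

A --x--> C
C --x--> C
C --x--> C
C --x--> C
C --x--> C
C --x--> C
C --y--> C
C --y--> C
C --y--> C
C --y--> C
C --y--> C
C --y--> C
C --y--> C
End in state C, which is an accepting state.

accepted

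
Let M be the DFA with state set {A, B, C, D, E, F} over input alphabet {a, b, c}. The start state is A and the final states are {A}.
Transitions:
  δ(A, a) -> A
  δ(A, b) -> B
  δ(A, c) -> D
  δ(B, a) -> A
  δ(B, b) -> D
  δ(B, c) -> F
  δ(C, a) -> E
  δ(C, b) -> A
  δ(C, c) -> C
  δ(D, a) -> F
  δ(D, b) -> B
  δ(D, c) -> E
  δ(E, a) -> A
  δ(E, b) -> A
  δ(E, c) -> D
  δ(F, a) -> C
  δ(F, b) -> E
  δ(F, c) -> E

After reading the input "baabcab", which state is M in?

A

A --b--> B
B --a--> A
A --a--> A
A --b--> B
B --c--> F
F --a--> C
C --b--> A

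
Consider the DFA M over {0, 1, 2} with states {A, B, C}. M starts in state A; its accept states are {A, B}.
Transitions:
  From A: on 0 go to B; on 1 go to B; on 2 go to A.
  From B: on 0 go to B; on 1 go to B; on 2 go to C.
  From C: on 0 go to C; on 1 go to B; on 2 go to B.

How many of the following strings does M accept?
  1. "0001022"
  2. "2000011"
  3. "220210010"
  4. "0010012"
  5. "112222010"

4

"0001022": accepted
"2000011": accepted
"220210010": accepted
"0010012": rejected
"112222010": accepted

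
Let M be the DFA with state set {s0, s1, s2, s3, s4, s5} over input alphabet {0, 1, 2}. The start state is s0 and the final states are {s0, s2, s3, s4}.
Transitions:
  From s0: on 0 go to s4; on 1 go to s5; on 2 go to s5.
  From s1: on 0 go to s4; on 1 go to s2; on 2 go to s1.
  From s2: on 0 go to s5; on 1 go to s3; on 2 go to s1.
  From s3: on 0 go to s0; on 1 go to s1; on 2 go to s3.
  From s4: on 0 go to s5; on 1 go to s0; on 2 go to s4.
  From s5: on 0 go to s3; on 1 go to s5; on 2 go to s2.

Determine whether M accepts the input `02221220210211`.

rejected

s0 --0--> s4
s4 --2--> s4
s4 --2--> s4
s4 --2--> s4
s4 --1--> s0
s0 --2--> s5
s5 --2--> s2
s2 --0--> s5
s5 --2--> s2
s2 --1--> s3
s3 --0--> s0
s0 --2--> s5
s5 --1--> s5
s5 --1--> s5
End in state s5, which is not an accepting state.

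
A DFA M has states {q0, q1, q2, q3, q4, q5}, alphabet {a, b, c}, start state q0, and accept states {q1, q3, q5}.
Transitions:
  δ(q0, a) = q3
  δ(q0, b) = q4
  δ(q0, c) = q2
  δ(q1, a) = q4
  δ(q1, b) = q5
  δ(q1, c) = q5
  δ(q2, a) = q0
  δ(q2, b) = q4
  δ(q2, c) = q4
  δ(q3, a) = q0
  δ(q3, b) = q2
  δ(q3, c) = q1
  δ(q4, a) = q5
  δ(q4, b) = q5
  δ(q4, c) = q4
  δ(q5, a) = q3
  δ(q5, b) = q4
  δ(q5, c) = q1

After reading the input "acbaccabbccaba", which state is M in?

q5

q0 --a--> q3
q3 --c--> q1
q1 --b--> q5
q5 --a--> q3
q3 --c--> q1
q1 --c--> q5
q5 --a--> q3
q3 --b--> q2
q2 --b--> q4
q4 --c--> q4
q4 --c--> q4
q4 --a--> q5
q5 --b--> q4
q4 --a--> q5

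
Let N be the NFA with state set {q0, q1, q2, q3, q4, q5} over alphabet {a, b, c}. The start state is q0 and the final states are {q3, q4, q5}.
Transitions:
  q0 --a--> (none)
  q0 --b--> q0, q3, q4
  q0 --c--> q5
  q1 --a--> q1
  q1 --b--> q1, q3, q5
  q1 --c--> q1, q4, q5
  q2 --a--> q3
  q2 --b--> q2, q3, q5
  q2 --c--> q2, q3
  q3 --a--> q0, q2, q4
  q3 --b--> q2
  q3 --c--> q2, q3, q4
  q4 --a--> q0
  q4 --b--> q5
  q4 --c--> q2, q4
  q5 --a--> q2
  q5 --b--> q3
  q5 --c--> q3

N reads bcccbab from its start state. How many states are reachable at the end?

5

Start: {q0}
read b: {q0, q3, q4}
read c: {q2, q3, q4, q5}
read c: {q2, q3, q4}
read c: {q2, q3, q4}
read b: {q2, q3, q5}
read a: {q0, q2, q3, q4}
read b: {q0, q2, q3, q4, q5}
Final reachable set {q0, q2, q3, q4, q5} has 5 states.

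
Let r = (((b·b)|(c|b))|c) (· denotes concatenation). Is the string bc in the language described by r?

no

Neither ((b·b)|(c|b)) nor c matches bc.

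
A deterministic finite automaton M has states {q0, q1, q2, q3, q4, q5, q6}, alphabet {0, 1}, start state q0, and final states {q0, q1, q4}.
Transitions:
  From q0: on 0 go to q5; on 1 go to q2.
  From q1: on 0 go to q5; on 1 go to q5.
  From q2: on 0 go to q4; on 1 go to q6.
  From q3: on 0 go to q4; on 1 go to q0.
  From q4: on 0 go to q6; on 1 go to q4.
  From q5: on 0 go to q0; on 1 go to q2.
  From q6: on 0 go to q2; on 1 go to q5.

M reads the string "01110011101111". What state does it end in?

q0 --0--> q5
q5 --1--> q2
q2 --1--> q6
q6 --1--> q5
q5 --0--> q0
q0 --0--> q5
q5 --1--> q2
q2 --1--> q6
q6 --1--> q5
q5 --0--> q0
q0 --1--> q2
q2 --1--> q6
q6 --1--> q5
q5 --1--> q2

q2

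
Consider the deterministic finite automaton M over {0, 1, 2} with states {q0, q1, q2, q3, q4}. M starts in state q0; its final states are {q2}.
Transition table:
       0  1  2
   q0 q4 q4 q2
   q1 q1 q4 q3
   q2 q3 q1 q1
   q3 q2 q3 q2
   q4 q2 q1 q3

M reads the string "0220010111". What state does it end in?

q4

q0 --0--> q4
q4 --2--> q3
q3 --2--> q2
q2 --0--> q3
q3 --0--> q2
q2 --1--> q1
q1 --0--> q1
q1 --1--> q4
q4 --1--> q1
q1 --1--> q4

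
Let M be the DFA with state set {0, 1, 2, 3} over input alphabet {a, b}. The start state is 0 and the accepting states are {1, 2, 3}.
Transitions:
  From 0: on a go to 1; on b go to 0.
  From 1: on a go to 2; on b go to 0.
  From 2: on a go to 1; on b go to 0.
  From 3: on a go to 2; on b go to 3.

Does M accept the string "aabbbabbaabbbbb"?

rejected

0 --a--> 1
1 --a--> 2
2 --b--> 0
0 --b--> 0
0 --b--> 0
0 --a--> 1
1 --b--> 0
0 --b--> 0
0 --a--> 1
1 --a--> 2
2 --b--> 0
0 --b--> 0
0 --b--> 0
0 --b--> 0
0 --b--> 0
End in state 0, which is not an accepting state.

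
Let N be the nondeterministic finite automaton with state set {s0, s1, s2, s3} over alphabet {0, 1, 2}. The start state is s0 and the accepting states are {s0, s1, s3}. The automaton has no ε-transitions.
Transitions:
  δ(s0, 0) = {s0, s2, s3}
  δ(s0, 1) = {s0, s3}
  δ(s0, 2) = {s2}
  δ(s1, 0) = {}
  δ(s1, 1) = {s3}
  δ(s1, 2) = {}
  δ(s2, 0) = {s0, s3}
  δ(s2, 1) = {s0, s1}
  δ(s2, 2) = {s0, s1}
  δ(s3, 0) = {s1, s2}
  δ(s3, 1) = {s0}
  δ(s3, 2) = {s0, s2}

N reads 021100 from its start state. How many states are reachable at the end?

4

Start: {s0}
read 0: {s0, s2, s3}
read 2: {s0, s1, s2}
read 1: {s0, s1, s3}
read 1: {s0, s3}
read 0: {s0, s1, s2, s3}
read 0: {s0, s1, s2, s3}
Final reachable set {s0, s1, s2, s3} has 4 states.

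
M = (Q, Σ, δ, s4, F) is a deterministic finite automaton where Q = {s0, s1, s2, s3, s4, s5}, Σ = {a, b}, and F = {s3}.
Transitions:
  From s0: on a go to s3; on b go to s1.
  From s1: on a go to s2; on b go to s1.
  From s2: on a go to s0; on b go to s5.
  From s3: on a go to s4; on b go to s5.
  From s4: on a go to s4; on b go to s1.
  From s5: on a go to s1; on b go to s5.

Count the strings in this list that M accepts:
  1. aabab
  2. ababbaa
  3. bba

0

aabab: rejected
ababbaa: rejected
bba: rejected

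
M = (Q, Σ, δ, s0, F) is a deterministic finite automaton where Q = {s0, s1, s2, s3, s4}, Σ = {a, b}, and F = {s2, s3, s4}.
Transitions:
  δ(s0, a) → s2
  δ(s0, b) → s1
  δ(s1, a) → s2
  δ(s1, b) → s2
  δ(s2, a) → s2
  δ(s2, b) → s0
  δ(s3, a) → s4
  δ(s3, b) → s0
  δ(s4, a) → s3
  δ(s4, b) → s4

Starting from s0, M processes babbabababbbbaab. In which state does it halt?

s0 --b--> s1
s1 --a--> s2
s2 --b--> s0
s0 --b--> s1
s1 --a--> s2
s2 --b--> s0
s0 --a--> s2
s2 --b--> s0
s0 --a--> s2
s2 --b--> s0
s0 --b--> s1
s1 --b--> s2
s2 --b--> s0
s0 --a--> s2
s2 --a--> s2
s2 --b--> s0

s0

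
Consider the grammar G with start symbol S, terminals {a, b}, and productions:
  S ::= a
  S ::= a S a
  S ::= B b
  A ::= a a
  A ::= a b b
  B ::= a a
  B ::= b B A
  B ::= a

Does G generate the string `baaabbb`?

S ⇒ Bb ⇒ bBAb ⇒ baaAb ⇒ baaabbb

yes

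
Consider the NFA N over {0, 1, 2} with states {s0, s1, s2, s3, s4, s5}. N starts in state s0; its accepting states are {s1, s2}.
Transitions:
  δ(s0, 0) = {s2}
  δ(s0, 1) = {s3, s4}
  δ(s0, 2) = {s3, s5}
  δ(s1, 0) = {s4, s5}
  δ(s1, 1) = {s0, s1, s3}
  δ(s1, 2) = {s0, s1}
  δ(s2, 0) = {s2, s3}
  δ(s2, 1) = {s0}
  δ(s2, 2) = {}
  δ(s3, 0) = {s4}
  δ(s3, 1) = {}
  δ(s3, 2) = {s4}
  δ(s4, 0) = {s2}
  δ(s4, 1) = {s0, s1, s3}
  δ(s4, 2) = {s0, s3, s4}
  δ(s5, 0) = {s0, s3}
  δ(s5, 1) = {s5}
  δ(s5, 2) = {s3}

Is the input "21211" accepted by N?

Start: {s0}
read 2: {s3, s5}
read 1: {s5}
read 2: {s3}
read 1: {}
The reachable set is empty and stays empty for the remaining 1 symbol.
Reachable ∩ accepting = {} — empty.

rejected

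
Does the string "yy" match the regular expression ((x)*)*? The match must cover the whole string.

yy cannot be split into zero or more pieces each matching (x)*.

no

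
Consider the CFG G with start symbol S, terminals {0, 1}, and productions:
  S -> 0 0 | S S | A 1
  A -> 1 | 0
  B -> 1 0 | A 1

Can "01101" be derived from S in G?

no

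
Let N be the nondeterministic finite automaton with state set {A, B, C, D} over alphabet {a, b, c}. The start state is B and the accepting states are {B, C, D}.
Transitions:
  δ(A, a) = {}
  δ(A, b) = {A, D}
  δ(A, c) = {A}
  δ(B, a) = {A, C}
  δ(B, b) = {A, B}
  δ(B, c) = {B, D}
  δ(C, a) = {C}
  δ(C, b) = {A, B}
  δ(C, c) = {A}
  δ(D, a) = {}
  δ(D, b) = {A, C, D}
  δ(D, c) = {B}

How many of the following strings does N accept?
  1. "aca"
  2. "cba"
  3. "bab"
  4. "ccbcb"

3

"aca": rejected
"cba": accepted
"bab": accepted
"ccbcb": accepted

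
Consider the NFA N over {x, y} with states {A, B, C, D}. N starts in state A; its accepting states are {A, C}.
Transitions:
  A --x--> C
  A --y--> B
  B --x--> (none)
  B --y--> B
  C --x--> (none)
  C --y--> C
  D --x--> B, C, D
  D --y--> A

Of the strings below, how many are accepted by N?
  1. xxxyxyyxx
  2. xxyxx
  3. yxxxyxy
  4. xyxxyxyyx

0

xxxyxyyxx: rejected
xxyxx: rejected
yxxxyxy: rejected
xyxxyxyyx: rejected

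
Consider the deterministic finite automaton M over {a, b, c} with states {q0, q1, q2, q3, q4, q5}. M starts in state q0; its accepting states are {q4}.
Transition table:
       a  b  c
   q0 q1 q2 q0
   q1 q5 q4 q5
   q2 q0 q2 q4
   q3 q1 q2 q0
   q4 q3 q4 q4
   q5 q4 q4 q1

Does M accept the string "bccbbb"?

q0 --b--> q2
q2 --c--> q4
q4 --c--> q4
q4 --b--> q4
q4 --b--> q4
q4 --b--> q4
End in state q4, which is an accepting state.

accepted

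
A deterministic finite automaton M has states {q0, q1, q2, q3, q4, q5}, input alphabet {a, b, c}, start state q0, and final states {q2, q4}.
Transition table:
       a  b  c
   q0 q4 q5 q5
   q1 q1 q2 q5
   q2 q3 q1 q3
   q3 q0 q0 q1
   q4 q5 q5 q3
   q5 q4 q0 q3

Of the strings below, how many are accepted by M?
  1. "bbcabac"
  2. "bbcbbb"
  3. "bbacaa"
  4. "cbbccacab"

1

"bbcabac": rejected
"bbcbbb": rejected
"bbacaa": accepted
"cbbccacab": rejected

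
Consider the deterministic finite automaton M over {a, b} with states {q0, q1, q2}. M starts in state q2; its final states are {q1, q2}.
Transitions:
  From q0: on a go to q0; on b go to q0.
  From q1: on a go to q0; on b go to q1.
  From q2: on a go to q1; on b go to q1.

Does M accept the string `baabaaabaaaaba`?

q2 --b--> q1
q1 --a--> q0
q0 --a--> q0
q0 --b--> q0
q0 --a--> q0
q0 --a--> q0
q0 --a--> q0
q0 --b--> q0
q0 --a--> q0
q0 --a--> q0
q0 --a--> q0
q0 --a--> q0
q0 --b--> q0
q0 --a--> q0
End in state q0, which is not an accepting state.

rejected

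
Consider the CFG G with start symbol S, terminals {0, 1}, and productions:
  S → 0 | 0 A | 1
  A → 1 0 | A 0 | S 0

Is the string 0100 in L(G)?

yes

S ⇒ 0A ⇒ 0A0 ⇒ 0100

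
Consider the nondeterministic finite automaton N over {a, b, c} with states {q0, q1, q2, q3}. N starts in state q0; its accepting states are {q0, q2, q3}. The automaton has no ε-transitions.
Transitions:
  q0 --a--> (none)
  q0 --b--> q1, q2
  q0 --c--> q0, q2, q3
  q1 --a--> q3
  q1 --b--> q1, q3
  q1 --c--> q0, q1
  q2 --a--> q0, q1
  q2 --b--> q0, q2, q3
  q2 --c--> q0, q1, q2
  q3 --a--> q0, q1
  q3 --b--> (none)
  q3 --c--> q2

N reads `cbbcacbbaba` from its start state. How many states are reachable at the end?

3

Start: {q0}
read c: {q0, q2, q3}
read b: {q0, q1, q2, q3}
read b: {q0, q1, q2, q3}
read c: {q0, q1, q2, q3}
read a: {q0, q1, q3}
read c: {q0, q1, q2, q3}
read b: {q0, q1, q2, q3}
read b: {q0, q1, q2, q3}
read a: {q0, q1, q3}
read b: {q1, q2, q3}
read a: {q0, q1, q3}
Final reachable set {q0, q1, q3} has 3 states.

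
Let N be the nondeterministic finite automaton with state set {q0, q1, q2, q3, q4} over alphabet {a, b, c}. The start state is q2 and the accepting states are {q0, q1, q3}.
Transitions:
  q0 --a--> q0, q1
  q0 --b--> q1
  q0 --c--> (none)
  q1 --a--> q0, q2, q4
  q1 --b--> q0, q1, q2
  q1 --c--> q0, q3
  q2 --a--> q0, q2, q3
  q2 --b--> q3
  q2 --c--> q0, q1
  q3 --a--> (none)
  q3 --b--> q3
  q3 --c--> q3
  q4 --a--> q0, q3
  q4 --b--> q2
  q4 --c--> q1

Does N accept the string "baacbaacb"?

Start: {q2}
read b: {q3}
read a: {}
The reachable set is empty and stays empty for the remaining 7 symbols.
Reachable ∩ accepting = {} — empty.

rejected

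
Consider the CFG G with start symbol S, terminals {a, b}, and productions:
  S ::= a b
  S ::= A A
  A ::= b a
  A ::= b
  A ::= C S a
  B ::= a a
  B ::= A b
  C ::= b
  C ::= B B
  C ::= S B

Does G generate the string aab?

no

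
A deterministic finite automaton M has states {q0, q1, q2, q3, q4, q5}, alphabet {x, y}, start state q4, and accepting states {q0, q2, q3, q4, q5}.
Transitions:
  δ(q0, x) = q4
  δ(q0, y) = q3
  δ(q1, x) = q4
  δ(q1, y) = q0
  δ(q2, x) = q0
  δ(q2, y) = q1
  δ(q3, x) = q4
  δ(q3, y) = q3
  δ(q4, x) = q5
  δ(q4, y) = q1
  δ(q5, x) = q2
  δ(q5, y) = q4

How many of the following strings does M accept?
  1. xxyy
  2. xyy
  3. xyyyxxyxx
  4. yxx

xxyy: accepted
xyy: rejected
xyyyxxyxx: accepted
yxx: accepted

3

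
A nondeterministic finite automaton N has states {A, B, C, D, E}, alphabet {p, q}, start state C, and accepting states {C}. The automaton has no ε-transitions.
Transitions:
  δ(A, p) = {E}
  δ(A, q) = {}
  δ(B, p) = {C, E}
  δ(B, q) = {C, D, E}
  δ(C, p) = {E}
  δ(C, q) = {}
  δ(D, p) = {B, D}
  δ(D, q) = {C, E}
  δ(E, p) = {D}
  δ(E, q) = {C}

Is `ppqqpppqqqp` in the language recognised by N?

Start: {C}
read p: {E}
read p: {D}
read q: {C, E}
read q: {C}
read p: {E}
read p: {D}
read p: {B, D}
read q: {C, D, E}
read q: {C, E}
read q: {C}
read p: {E}
Reachable ∩ accepting = {} — empty.

rejected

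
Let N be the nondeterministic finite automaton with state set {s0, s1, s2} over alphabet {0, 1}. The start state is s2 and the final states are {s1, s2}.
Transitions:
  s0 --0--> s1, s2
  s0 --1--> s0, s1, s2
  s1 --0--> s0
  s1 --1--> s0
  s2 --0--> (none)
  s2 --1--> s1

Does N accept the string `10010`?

accepted

Start: {s2}
read 1: {s1}
read 0: {s0}
read 0: {s1, s2}
read 1: {s0, s1}
read 0: {s0, s1, s2}
Reachable ∩ accepting = {s1, s2} — nonempty.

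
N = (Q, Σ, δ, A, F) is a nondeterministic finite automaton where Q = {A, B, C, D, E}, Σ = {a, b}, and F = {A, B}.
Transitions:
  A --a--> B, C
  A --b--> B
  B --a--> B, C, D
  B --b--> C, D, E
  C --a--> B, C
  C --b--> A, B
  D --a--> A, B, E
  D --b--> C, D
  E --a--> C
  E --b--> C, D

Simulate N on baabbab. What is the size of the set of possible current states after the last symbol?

5

Start: {A}
read b: {B}
read a: {B, C, D}
read a: {A, B, C, D, E}
read b: {A, B, C, D, E}
read b: {A, B, C, D, E}
read a: {A, B, C, D, E}
read b: {A, B, C, D, E}
Final reachable set {A, B, C, D, E} has 5 states.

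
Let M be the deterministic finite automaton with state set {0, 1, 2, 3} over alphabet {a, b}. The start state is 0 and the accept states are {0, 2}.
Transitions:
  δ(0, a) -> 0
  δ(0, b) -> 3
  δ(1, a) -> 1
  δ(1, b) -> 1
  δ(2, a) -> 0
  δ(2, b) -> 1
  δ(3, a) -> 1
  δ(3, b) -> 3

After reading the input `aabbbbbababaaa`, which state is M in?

0 --a--> 0
0 --a--> 0
0 --b--> 3
3 --b--> 3
3 --b--> 3
3 --b--> 3
3 --b--> 3
3 --a--> 1
1 --b--> 1
1 --a--> 1
1 --b--> 1
1 --a--> 1
1 --a--> 1
1 --a--> 1

1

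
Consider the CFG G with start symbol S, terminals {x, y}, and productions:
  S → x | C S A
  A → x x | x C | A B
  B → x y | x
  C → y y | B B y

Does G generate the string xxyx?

no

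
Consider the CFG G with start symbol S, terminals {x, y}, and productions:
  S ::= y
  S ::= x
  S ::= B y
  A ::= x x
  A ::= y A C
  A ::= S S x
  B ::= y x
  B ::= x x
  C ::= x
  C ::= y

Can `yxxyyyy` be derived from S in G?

no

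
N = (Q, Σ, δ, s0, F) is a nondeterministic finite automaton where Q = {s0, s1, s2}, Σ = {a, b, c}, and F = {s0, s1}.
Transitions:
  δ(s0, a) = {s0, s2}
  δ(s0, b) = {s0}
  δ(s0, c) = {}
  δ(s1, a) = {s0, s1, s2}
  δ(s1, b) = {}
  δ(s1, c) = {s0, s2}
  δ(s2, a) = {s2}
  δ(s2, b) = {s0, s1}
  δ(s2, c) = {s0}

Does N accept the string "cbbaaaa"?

Start: {s0}
read c: {}
The reachable set is empty and stays empty for the remaining 6 symbols.
Reachable ∩ accepting = {} — empty.

rejected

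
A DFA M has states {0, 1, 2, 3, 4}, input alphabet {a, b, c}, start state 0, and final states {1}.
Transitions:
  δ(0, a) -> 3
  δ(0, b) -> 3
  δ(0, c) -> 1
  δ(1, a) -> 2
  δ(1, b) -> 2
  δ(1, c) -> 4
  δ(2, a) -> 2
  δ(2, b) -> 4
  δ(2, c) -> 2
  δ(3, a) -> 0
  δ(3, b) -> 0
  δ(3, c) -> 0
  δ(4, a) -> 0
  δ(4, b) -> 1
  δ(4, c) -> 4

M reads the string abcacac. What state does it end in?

2

0 --a--> 3
3 --b--> 0
0 --c--> 1
1 --a--> 2
2 --c--> 2
2 --a--> 2
2 --c--> 2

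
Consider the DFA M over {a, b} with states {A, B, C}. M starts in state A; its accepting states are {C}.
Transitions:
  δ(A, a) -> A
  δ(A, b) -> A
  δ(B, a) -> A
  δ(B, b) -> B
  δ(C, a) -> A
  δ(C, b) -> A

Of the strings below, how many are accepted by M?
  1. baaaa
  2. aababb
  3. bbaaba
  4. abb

baaaa: rejected
aababb: rejected
bbaaba: rejected
abb: rejected

0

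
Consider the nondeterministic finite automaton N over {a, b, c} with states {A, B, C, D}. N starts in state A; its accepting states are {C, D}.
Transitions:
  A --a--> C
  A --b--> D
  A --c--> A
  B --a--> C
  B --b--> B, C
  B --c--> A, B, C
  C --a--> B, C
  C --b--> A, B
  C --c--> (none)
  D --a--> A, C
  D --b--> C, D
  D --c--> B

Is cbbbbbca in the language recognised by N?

Start: {A}
read c: {A}
read b: {D}
read b: {C, D}
read b: {A, B, C, D}
read b: {A, B, C, D}
read b: {A, B, C, D}
read c: {A, B, C}
read a: {B, C}
Reachable ∩ accepting = {C} — nonempty.

accepted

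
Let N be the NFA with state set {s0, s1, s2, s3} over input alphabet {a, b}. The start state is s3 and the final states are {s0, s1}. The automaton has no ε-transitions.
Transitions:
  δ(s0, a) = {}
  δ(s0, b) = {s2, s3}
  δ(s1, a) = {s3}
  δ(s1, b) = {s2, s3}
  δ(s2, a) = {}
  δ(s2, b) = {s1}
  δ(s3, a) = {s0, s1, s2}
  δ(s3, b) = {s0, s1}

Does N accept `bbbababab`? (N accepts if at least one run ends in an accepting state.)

accepted

Start: {s3}
read b: {s0, s1}
read b: {s2, s3}
read b: {s0, s1}
read a: {s3}
read b: {s0, s1}
read a: {s3}
read b: {s0, s1}
read a: {s3}
read b: {s0, s1}
Reachable ∩ accepting = {s0, s1} — nonempty.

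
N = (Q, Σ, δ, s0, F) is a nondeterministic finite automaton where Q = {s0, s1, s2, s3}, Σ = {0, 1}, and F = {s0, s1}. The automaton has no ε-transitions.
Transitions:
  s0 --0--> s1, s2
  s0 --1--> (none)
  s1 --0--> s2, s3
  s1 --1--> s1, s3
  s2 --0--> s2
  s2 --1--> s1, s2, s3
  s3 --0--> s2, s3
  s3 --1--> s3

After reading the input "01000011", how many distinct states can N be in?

Start: {s0}
read 0: {s1, s2}
read 1: {s1, s2, s3}
read 0: {s2, s3}
read 0: {s2, s3}
read 0: {s2, s3}
read 0: {s2, s3}
read 1: {s1, s2, s3}
read 1: {s1, s2, s3}
Final reachable set {s1, s2, s3} has 3 states.

3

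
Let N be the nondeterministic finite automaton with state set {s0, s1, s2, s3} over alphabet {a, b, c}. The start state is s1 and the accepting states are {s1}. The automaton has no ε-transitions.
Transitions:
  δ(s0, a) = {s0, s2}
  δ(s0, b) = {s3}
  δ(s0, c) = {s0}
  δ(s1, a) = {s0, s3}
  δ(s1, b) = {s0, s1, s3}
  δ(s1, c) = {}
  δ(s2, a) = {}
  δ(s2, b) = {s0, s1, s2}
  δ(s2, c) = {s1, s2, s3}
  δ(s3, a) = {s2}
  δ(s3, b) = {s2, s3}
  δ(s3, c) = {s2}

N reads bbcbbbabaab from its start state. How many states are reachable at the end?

Start: {s1}
read b: {s0, s1, s3}
read b: {s0, s1, s2, s3}
read c: {s0, s1, s2, s3}
read b: {s0, s1, s2, s3}
read b: {s0, s1, s2, s3}
read b: {s0, s1, s2, s3}
read a: {s0, s2, s3}
read b: {s0, s1, s2, s3}
read a: {s0, s2, s3}
read a: {s0, s2}
read b: {s0, s1, s2, s3}
Final reachable set {s0, s1, s2, s3} has 4 states.

4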